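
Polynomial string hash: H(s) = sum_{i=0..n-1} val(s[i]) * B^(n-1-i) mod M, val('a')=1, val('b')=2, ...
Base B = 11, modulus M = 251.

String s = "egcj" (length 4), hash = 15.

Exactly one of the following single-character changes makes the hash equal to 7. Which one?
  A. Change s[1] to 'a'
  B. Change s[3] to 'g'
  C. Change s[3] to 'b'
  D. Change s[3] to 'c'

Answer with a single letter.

Answer: C

Derivation:
Option A: s[1]='g'->'a', delta=(1-7)*11^2 mod 251 = 27, hash=15+27 mod 251 = 42
Option B: s[3]='j'->'g', delta=(7-10)*11^0 mod 251 = 248, hash=15+248 mod 251 = 12
Option C: s[3]='j'->'b', delta=(2-10)*11^0 mod 251 = 243, hash=15+243 mod 251 = 7 <-- target
Option D: s[3]='j'->'c', delta=(3-10)*11^0 mod 251 = 244, hash=15+244 mod 251 = 8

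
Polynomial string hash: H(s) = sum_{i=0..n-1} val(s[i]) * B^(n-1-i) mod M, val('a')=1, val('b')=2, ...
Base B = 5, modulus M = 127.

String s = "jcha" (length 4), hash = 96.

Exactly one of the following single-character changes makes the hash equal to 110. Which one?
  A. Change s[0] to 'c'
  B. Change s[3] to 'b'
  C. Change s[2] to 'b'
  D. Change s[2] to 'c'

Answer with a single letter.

Option A: s[0]='j'->'c', delta=(3-10)*5^3 mod 127 = 14, hash=96+14 mod 127 = 110 <-- target
Option B: s[3]='a'->'b', delta=(2-1)*5^0 mod 127 = 1, hash=96+1 mod 127 = 97
Option C: s[2]='h'->'b', delta=(2-8)*5^1 mod 127 = 97, hash=96+97 mod 127 = 66
Option D: s[2]='h'->'c', delta=(3-8)*5^1 mod 127 = 102, hash=96+102 mod 127 = 71

Answer: A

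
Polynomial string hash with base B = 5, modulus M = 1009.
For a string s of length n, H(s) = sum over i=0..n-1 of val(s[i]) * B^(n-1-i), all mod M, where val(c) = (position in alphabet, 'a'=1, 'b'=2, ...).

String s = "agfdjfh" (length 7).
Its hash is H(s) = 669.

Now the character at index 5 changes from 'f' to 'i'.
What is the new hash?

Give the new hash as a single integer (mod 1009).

Answer: 684

Derivation:
val('f') = 6, val('i') = 9
Position k = 5, exponent = n-1-k = 1
B^1 mod M = 5^1 mod 1009 = 5
Delta = (9 - 6) * 5 mod 1009 = 15
New hash = (669 + 15) mod 1009 = 684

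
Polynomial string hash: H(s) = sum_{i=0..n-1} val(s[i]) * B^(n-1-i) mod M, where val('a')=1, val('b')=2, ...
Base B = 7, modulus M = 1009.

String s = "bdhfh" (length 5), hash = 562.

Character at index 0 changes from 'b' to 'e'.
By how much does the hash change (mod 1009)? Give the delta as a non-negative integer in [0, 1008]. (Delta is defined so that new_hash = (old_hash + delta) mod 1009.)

Answer: 140

Derivation:
Delta formula: (val(new) - val(old)) * B^(n-1-k) mod M
  val('e') - val('b') = 5 - 2 = 3
  B^(n-1-k) = 7^4 mod 1009 = 383
  Delta = 3 * 383 mod 1009 = 140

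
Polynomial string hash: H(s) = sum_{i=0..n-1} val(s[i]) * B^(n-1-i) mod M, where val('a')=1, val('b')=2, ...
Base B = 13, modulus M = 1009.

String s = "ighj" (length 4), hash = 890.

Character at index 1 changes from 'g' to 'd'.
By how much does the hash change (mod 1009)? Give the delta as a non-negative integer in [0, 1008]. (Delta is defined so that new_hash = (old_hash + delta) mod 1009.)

Delta formula: (val(new) - val(old)) * B^(n-1-k) mod M
  val('d') - val('g') = 4 - 7 = -3
  B^(n-1-k) = 13^2 mod 1009 = 169
  Delta = -3 * 169 mod 1009 = 502

Answer: 502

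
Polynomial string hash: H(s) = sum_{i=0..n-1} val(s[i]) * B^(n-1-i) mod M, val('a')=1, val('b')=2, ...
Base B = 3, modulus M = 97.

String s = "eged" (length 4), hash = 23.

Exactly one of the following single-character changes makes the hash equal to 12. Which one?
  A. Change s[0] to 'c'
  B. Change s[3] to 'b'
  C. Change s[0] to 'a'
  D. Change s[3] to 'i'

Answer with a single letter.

Answer: C

Derivation:
Option A: s[0]='e'->'c', delta=(3-5)*3^3 mod 97 = 43, hash=23+43 mod 97 = 66
Option B: s[3]='d'->'b', delta=(2-4)*3^0 mod 97 = 95, hash=23+95 mod 97 = 21
Option C: s[0]='e'->'a', delta=(1-5)*3^3 mod 97 = 86, hash=23+86 mod 97 = 12 <-- target
Option D: s[3]='d'->'i', delta=(9-4)*3^0 mod 97 = 5, hash=23+5 mod 97 = 28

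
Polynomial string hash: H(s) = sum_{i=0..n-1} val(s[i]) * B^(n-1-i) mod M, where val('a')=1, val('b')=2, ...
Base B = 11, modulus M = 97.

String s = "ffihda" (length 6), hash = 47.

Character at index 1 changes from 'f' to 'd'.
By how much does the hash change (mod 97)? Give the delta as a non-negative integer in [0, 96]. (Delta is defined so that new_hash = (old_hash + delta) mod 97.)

Delta formula: (val(new) - val(old)) * B^(n-1-k) mod M
  val('d') - val('f') = 4 - 6 = -2
  B^(n-1-k) = 11^4 mod 97 = 91
  Delta = -2 * 91 mod 97 = 12

Answer: 12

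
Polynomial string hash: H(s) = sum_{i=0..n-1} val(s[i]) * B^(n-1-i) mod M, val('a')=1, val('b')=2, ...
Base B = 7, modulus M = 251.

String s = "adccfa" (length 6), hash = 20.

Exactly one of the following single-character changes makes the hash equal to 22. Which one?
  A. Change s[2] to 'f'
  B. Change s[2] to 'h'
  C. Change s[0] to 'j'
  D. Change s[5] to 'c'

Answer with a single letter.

Option A: s[2]='c'->'f', delta=(6-3)*7^3 mod 251 = 25, hash=20+25 mod 251 = 45
Option B: s[2]='c'->'h', delta=(8-3)*7^3 mod 251 = 209, hash=20+209 mod 251 = 229
Option C: s[0]='a'->'j', delta=(10-1)*7^5 mod 251 = 161, hash=20+161 mod 251 = 181
Option D: s[5]='a'->'c', delta=(3-1)*7^0 mod 251 = 2, hash=20+2 mod 251 = 22 <-- target

Answer: D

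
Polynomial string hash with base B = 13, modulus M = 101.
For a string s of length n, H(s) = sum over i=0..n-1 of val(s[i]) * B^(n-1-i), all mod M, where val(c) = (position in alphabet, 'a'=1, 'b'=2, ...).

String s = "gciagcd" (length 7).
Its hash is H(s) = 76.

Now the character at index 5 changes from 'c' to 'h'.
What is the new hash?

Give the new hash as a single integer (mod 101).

val('c') = 3, val('h') = 8
Position k = 5, exponent = n-1-k = 1
B^1 mod M = 13^1 mod 101 = 13
Delta = (8 - 3) * 13 mod 101 = 65
New hash = (76 + 65) mod 101 = 40

Answer: 40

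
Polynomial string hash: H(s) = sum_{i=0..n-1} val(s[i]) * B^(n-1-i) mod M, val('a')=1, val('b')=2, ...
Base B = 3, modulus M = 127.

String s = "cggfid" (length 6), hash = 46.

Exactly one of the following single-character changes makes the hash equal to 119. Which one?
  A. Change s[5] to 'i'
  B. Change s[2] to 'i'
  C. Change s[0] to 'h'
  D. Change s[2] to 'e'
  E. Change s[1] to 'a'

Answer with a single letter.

Answer: D

Derivation:
Option A: s[5]='d'->'i', delta=(9-4)*3^0 mod 127 = 5, hash=46+5 mod 127 = 51
Option B: s[2]='g'->'i', delta=(9-7)*3^3 mod 127 = 54, hash=46+54 mod 127 = 100
Option C: s[0]='c'->'h', delta=(8-3)*3^5 mod 127 = 72, hash=46+72 mod 127 = 118
Option D: s[2]='g'->'e', delta=(5-7)*3^3 mod 127 = 73, hash=46+73 mod 127 = 119 <-- target
Option E: s[1]='g'->'a', delta=(1-7)*3^4 mod 127 = 22, hash=46+22 mod 127 = 68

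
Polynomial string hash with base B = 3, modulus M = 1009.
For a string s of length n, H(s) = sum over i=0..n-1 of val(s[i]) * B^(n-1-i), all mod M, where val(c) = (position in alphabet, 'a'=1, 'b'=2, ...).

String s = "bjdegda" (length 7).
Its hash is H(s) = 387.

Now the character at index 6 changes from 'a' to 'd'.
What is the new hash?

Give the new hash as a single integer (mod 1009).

Answer: 390

Derivation:
val('a') = 1, val('d') = 4
Position k = 6, exponent = n-1-k = 0
B^0 mod M = 3^0 mod 1009 = 1
Delta = (4 - 1) * 1 mod 1009 = 3
New hash = (387 + 3) mod 1009 = 390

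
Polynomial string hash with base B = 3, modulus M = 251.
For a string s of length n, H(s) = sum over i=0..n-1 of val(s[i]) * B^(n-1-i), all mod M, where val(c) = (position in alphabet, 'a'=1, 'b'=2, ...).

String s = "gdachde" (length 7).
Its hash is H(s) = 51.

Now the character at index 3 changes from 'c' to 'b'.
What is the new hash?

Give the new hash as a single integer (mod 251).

Answer: 24

Derivation:
val('c') = 3, val('b') = 2
Position k = 3, exponent = n-1-k = 3
B^3 mod M = 3^3 mod 251 = 27
Delta = (2 - 3) * 27 mod 251 = 224
New hash = (51 + 224) mod 251 = 24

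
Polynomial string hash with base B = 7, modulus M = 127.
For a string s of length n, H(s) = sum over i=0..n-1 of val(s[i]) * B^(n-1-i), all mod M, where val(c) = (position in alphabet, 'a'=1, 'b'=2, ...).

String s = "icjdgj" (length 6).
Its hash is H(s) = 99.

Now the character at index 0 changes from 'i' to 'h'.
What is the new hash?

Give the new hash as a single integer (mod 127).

Answer: 56

Derivation:
val('i') = 9, val('h') = 8
Position k = 0, exponent = n-1-k = 5
B^5 mod M = 7^5 mod 127 = 43
Delta = (8 - 9) * 43 mod 127 = 84
New hash = (99 + 84) mod 127 = 56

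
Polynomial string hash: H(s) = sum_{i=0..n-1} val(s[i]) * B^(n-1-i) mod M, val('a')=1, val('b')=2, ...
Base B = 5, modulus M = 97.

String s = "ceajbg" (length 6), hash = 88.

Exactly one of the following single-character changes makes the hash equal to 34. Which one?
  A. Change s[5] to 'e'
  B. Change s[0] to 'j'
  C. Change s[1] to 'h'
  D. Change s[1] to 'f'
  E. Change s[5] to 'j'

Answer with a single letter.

Option A: s[5]='g'->'e', delta=(5-7)*5^0 mod 97 = 95, hash=88+95 mod 97 = 86
Option B: s[0]='c'->'j', delta=(10-3)*5^5 mod 97 = 50, hash=88+50 mod 97 = 41
Option C: s[1]='e'->'h', delta=(8-5)*5^4 mod 97 = 32, hash=88+32 mod 97 = 23
Option D: s[1]='e'->'f', delta=(6-5)*5^4 mod 97 = 43, hash=88+43 mod 97 = 34 <-- target
Option E: s[5]='g'->'j', delta=(10-7)*5^0 mod 97 = 3, hash=88+3 mod 97 = 91

Answer: D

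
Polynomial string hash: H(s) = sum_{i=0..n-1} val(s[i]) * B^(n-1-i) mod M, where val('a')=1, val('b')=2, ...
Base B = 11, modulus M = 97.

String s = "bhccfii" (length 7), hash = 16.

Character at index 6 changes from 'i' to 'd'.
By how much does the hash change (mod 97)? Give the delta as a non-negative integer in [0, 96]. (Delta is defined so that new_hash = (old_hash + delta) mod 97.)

Answer: 92

Derivation:
Delta formula: (val(new) - val(old)) * B^(n-1-k) mod M
  val('d') - val('i') = 4 - 9 = -5
  B^(n-1-k) = 11^0 mod 97 = 1
  Delta = -5 * 1 mod 97 = 92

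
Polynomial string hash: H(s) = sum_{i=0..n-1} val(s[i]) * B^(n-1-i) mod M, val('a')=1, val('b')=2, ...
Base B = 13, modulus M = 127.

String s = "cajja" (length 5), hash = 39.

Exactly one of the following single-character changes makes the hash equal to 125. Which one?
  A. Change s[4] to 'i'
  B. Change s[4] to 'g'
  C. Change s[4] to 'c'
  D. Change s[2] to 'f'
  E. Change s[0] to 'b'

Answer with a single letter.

Answer: D

Derivation:
Option A: s[4]='a'->'i', delta=(9-1)*13^0 mod 127 = 8, hash=39+8 mod 127 = 47
Option B: s[4]='a'->'g', delta=(7-1)*13^0 mod 127 = 6, hash=39+6 mod 127 = 45
Option C: s[4]='a'->'c', delta=(3-1)*13^0 mod 127 = 2, hash=39+2 mod 127 = 41
Option D: s[2]='j'->'f', delta=(6-10)*13^2 mod 127 = 86, hash=39+86 mod 127 = 125 <-- target
Option E: s[0]='c'->'b', delta=(2-3)*13^4 mod 127 = 14, hash=39+14 mod 127 = 53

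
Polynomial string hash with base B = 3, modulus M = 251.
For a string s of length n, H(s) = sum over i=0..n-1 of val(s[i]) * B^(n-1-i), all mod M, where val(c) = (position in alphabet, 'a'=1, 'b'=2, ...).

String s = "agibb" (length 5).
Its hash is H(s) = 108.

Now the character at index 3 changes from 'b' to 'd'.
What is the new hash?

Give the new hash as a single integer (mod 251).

val('b') = 2, val('d') = 4
Position k = 3, exponent = n-1-k = 1
B^1 mod M = 3^1 mod 251 = 3
Delta = (4 - 2) * 3 mod 251 = 6
New hash = (108 + 6) mod 251 = 114

Answer: 114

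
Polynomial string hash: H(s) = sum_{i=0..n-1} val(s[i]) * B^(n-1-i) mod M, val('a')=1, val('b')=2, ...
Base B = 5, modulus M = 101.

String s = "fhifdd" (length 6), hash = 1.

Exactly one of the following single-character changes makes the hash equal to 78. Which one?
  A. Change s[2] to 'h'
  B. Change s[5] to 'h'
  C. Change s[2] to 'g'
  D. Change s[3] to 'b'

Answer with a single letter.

Option A: s[2]='i'->'h', delta=(8-9)*5^3 mod 101 = 77, hash=1+77 mod 101 = 78 <-- target
Option B: s[5]='d'->'h', delta=(8-4)*5^0 mod 101 = 4, hash=1+4 mod 101 = 5
Option C: s[2]='i'->'g', delta=(7-9)*5^3 mod 101 = 53, hash=1+53 mod 101 = 54
Option D: s[3]='f'->'b', delta=(2-6)*5^2 mod 101 = 1, hash=1+1 mod 101 = 2

Answer: A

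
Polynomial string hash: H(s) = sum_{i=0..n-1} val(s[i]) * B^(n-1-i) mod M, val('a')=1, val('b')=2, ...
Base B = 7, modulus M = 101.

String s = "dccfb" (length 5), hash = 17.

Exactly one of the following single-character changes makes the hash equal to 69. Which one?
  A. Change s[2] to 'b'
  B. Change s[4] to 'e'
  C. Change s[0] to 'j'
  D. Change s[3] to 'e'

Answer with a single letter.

Option A: s[2]='c'->'b', delta=(2-3)*7^2 mod 101 = 52, hash=17+52 mod 101 = 69 <-- target
Option B: s[4]='b'->'e', delta=(5-2)*7^0 mod 101 = 3, hash=17+3 mod 101 = 20
Option C: s[0]='d'->'j', delta=(10-4)*7^4 mod 101 = 64, hash=17+64 mod 101 = 81
Option D: s[3]='f'->'e', delta=(5-6)*7^1 mod 101 = 94, hash=17+94 mod 101 = 10

Answer: A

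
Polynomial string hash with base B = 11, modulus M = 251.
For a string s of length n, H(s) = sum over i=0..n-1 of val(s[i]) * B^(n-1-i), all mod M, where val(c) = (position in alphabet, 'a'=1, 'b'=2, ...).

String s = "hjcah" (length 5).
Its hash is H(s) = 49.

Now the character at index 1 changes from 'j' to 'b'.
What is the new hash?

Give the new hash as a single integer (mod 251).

Answer: 194

Derivation:
val('j') = 10, val('b') = 2
Position k = 1, exponent = n-1-k = 3
B^3 mod M = 11^3 mod 251 = 76
Delta = (2 - 10) * 76 mod 251 = 145
New hash = (49 + 145) mod 251 = 194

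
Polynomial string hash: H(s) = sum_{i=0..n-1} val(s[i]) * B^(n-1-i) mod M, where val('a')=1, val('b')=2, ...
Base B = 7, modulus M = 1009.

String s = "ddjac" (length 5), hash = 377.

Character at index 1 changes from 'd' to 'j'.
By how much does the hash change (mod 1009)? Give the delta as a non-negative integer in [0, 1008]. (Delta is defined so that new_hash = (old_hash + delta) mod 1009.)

Answer: 40

Derivation:
Delta formula: (val(new) - val(old)) * B^(n-1-k) mod M
  val('j') - val('d') = 10 - 4 = 6
  B^(n-1-k) = 7^3 mod 1009 = 343
  Delta = 6 * 343 mod 1009 = 40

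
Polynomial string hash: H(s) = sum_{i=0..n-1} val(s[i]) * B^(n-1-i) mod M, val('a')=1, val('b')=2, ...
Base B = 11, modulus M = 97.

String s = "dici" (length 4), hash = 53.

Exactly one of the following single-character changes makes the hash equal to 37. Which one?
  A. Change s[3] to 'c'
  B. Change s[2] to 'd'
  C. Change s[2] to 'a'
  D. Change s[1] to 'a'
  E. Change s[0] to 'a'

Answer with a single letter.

Option A: s[3]='i'->'c', delta=(3-9)*11^0 mod 97 = 91, hash=53+91 mod 97 = 47
Option B: s[2]='c'->'d', delta=(4-3)*11^1 mod 97 = 11, hash=53+11 mod 97 = 64
Option C: s[2]='c'->'a', delta=(1-3)*11^1 mod 97 = 75, hash=53+75 mod 97 = 31
Option D: s[1]='i'->'a', delta=(1-9)*11^2 mod 97 = 2, hash=53+2 mod 97 = 55
Option E: s[0]='d'->'a', delta=(1-4)*11^3 mod 97 = 81, hash=53+81 mod 97 = 37 <-- target

Answer: E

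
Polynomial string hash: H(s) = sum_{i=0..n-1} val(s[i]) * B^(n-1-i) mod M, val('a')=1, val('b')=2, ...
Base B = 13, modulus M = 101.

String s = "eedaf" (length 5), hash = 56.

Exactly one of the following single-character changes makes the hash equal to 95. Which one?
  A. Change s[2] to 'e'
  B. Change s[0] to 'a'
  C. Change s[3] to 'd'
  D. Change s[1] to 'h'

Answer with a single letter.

Option A: s[2]='d'->'e', delta=(5-4)*13^2 mod 101 = 68, hash=56+68 mod 101 = 23
Option B: s[0]='e'->'a', delta=(1-5)*13^4 mod 101 = 88, hash=56+88 mod 101 = 43
Option C: s[3]='a'->'d', delta=(4-1)*13^1 mod 101 = 39, hash=56+39 mod 101 = 95 <-- target
Option D: s[1]='e'->'h', delta=(8-5)*13^3 mod 101 = 26, hash=56+26 mod 101 = 82

Answer: C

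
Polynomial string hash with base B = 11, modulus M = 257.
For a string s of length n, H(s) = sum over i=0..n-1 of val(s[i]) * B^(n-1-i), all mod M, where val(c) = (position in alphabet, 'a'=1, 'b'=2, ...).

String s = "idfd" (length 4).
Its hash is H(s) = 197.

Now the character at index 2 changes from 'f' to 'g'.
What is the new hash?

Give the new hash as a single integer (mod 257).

Answer: 208

Derivation:
val('f') = 6, val('g') = 7
Position k = 2, exponent = n-1-k = 1
B^1 mod M = 11^1 mod 257 = 11
Delta = (7 - 6) * 11 mod 257 = 11
New hash = (197 + 11) mod 257 = 208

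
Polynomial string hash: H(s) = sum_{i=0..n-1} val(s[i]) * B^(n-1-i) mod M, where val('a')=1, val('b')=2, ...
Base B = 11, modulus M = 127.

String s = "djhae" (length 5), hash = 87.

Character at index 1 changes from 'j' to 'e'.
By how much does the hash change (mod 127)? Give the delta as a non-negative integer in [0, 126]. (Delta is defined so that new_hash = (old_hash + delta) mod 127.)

Delta formula: (val(new) - val(old)) * B^(n-1-k) mod M
  val('e') - val('j') = 5 - 10 = -5
  B^(n-1-k) = 11^3 mod 127 = 61
  Delta = -5 * 61 mod 127 = 76

Answer: 76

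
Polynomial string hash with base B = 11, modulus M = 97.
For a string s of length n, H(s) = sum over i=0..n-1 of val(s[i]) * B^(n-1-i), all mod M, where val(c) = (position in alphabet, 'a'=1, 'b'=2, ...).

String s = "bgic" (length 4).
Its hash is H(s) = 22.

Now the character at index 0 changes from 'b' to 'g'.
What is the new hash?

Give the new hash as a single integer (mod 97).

val('b') = 2, val('g') = 7
Position k = 0, exponent = n-1-k = 3
B^3 mod M = 11^3 mod 97 = 70
Delta = (7 - 2) * 70 mod 97 = 59
New hash = (22 + 59) mod 97 = 81

Answer: 81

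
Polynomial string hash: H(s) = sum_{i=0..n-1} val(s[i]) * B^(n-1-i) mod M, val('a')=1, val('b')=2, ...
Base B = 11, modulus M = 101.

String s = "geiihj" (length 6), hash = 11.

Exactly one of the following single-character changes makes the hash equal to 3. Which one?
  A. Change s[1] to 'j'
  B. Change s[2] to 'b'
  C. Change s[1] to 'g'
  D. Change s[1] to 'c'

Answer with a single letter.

Option A: s[1]='e'->'j', delta=(10-5)*11^4 mod 101 = 81, hash=11+81 mod 101 = 92
Option B: s[2]='i'->'b', delta=(2-9)*11^3 mod 101 = 76, hash=11+76 mod 101 = 87
Option C: s[1]='e'->'g', delta=(7-5)*11^4 mod 101 = 93, hash=11+93 mod 101 = 3 <-- target
Option D: s[1]='e'->'c', delta=(3-5)*11^4 mod 101 = 8, hash=11+8 mod 101 = 19

Answer: C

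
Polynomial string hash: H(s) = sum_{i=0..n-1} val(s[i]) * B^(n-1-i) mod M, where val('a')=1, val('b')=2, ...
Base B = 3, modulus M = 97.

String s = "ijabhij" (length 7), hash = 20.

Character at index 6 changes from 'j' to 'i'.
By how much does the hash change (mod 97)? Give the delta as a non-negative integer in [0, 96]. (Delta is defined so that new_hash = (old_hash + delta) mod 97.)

Delta formula: (val(new) - val(old)) * B^(n-1-k) mod M
  val('i') - val('j') = 9 - 10 = -1
  B^(n-1-k) = 3^0 mod 97 = 1
  Delta = -1 * 1 mod 97 = 96

Answer: 96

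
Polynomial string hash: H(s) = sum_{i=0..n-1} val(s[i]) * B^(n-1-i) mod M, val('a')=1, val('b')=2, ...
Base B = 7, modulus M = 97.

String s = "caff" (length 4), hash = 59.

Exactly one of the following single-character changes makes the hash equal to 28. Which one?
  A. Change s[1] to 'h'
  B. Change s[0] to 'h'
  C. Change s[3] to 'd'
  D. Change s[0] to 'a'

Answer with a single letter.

Option A: s[1]='a'->'h', delta=(8-1)*7^2 mod 97 = 52, hash=59+52 mod 97 = 14
Option B: s[0]='c'->'h', delta=(8-3)*7^3 mod 97 = 66, hash=59+66 mod 97 = 28 <-- target
Option C: s[3]='f'->'d', delta=(4-6)*7^0 mod 97 = 95, hash=59+95 mod 97 = 57
Option D: s[0]='c'->'a', delta=(1-3)*7^3 mod 97 = 90, hash=59+90 mod 97 = 52

Answer: B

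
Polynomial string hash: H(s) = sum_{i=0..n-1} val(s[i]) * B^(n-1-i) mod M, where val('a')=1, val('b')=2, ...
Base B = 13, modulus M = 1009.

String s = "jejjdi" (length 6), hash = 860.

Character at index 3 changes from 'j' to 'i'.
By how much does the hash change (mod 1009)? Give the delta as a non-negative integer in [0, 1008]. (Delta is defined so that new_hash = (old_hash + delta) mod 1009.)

Delta formula: (val(new) - val(old)) * B^(n-1-k) mod M
  val('i') - val('j') = 9 - 10 = -1
  B^(n-1-k) = 13^2 mod 1009 = 169
  Delta = -1 * 169 mod 1009 = 840

Answer: 840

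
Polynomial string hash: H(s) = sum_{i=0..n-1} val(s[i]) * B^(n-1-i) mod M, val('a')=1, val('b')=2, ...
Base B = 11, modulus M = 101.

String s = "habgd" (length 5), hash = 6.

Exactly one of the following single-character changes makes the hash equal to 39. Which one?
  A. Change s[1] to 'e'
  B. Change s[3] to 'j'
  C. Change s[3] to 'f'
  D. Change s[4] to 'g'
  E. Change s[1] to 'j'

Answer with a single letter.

Option A: s[1]='a'->'e', delta=(5-1)*11^3 mod 101 = 72, hash=6+72 mod 101 = 78
Option B: s[3]='g'->'j', delta=(10-7)*11^1 mod 101 = 33, hash=6+33 mod 101 = 39 <-- target
Option C: s[3]='g'->'f', delta=(6-7)*11^1 mod 101 = 90, hash=6+90 mod 101 = 96
Option D: s[4]='d'->'g', delta=(7-4)*11^0 mod 101 = 3, hash=6+3 mod 101 = 9
Option E: s[1]='a'->'j', delta=(10-1)*11^3 mod 101 = 61, hash=6+61 mod 101 = 67

Answer: B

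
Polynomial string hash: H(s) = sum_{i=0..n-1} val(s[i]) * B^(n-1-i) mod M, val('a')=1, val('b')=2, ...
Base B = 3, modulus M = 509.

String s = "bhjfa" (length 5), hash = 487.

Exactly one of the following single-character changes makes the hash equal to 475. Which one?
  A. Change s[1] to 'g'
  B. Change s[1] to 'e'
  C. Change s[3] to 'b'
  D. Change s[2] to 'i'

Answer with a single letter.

Answer: C

Derivation:
Option A: s[1]='h'->'g', delta=(7-8)*3^3 mod 509 = 482, hash=487+482 mod 509 = 460
Option B: s[1]='h'->'e', delta=(5-8)*3^3 mod 509 = 428, hash=487+428 mod 509 = 406
Option C: s[3]='f'->'b', delta=(2-6)*3^1 mod 509 = 497, hash=487+497 mod 509 = 475 <-- target
Option D: s[2]='j'->'i', delta=(9-10)*3^2 mod 509 = 500, hash=487+500 mod 509 = 478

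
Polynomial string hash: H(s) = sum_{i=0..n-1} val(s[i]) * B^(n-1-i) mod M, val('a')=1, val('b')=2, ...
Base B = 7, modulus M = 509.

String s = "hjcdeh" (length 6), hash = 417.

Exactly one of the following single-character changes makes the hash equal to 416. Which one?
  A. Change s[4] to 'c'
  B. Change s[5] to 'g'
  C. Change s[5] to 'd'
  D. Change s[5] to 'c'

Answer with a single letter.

Answer: B

Derivation:
Option A: s[4]='e'->'c', delta=(3-5)*7^1 mod 509 = 495, hash=417+495 mod 509 = 403
Option B: s[5]='h'->'g', delta=(7-8)*7^0 mod 509 = 508, hash=417+508 mod 509 = 416 <-- target
Option C: s[5]='h'->'d', delta=(4-8)*7^0 mod 509 = 505, hash=417+505 mod 509 = 413
Option D: s[5]='h'->'c', delta=(3-8)*7^0 mod 509 = 504, hash=417+504 mod 509 = 412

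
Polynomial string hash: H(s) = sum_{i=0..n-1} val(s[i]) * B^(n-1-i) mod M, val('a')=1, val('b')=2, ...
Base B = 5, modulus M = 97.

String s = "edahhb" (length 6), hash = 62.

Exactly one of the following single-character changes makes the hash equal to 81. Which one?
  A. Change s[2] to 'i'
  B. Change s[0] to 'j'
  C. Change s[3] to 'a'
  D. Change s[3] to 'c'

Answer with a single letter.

Option A: s[2]='a'->'i', delta=(9-1)*5^3 mod 97 = 30, hash=62+30 mod 97 = 92
Option B: s[0]='e'->'j', delta=(10-5)*5^5 mod 97 = 8, hash=62+8 mod 97 = 70
Option C: s[3]='h'->'a', delta=(1-8)*5^2 mod 97 = 19, hash=62+19 mod 97 = 81 <-- target
Option D: s[3]='h'->'c', delta=(3-8)*5^2 mod 97 = 69, hash=62+69 mod 97 = 34

Answer: C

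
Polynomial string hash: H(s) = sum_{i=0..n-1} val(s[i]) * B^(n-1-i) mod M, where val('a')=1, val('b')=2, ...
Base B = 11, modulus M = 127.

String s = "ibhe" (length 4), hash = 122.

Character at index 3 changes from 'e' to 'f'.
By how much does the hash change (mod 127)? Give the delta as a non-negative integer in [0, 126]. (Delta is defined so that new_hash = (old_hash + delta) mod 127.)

Answer: 1

Derivation:
Delta formula: (val(new) - val(old)) * B^(n-1-k) mod M
  val('f') - val('e') = 6 - 5 = 1
  B^(n-1-k) = 11^0 mod 127 = 1
  Delta = 1 * 1 mod 127 = 1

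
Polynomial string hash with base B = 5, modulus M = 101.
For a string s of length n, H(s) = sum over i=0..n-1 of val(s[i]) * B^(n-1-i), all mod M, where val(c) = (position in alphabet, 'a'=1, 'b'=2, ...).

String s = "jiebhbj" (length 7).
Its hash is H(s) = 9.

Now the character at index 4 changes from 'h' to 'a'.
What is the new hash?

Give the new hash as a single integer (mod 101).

val('h') = 8, val('a') = 1
Position k = 4, exponent = n-1-k = 2
B^2 mod M = 5^2 mod 101 = 25
Delta = (1 - 8) * 25 mod 101 = 27
New hash = (9 + 27) mod 101 = 36

Answer: 36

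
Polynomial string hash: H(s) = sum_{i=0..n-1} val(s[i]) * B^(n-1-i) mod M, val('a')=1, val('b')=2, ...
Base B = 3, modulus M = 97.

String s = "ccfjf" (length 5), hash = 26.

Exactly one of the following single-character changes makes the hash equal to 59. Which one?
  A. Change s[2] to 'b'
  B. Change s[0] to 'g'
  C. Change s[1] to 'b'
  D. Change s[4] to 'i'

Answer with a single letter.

Answer: B

Derivation:
Option A: s[2]='f'->'b', delta=(2-6)*3^2 mod 97 = 61, hash=26+61 mod 97 = 87
Option B: s[0]='c'->'g', delta=(7-3)*3^4 mod 97 = 33, hash=26+33 mod 97 = 59 <-- target
Option C: s[1]='c'->'b', delta=(2-3)*3^3 mod 97 = 70, hash=26+70 mod 97 = 96
Option D: s[4]='f'->'i', delta=(9-6)*3^0 mod 97 = 3, hash=26+3 mod 97 = 29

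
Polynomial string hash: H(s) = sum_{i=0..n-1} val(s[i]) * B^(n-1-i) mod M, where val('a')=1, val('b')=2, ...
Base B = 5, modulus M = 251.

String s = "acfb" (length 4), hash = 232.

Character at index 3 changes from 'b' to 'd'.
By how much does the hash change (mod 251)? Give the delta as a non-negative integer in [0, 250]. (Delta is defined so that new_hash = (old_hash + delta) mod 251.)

Answer: 2

Derivation:
Delta formula: (val(new) - val(old)) * B^(n-1-k) mod M
  val('d') - val('b') = 4 - 2 = 2
  B^(n-1-k) = 5^0 mod 251 = 1
  Delta = 2 * 1 mod 251 = 2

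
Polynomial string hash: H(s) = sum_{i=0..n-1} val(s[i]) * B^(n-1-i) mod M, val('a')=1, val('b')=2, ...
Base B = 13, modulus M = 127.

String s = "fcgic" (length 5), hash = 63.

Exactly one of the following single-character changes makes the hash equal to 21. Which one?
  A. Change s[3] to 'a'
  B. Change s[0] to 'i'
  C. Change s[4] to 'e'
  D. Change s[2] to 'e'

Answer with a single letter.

Answer: B

Derivation:
Option A: s[3]='i'->'a', delta=(1-9)*13^1 mod 127 = 23, hash=63+23 mod 127 = 86
Option B: s[0]='f'->'i', delta=(9-6)*13^4 mod 127 = 85, hash=63+85 mod 127 = 21 <-- target
Option C: s[4]='c'->'e', delta=(5-3)*13^0 mod 127 = 2, hash=63+2 mod 127 = 65
Option D: s[2]='g'->'e', delta=(5-7)*13^2 mod 127 = 43, hash=63+43 mod 127 = 106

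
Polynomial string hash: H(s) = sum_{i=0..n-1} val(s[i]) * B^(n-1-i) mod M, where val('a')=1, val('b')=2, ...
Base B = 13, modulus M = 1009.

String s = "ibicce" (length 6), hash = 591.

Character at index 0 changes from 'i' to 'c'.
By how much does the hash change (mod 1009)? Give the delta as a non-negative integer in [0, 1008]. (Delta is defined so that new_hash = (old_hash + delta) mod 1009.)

Answer: 114

Derivation:
Delta formula: (val(new) - val(old)) * B^(n-1-k) mod M
  val('c') - val('i') = 3 - 9 = -6
  B^(n-1-k) = 13^5 mod 1009 = 990
  Delta = -6 * 990 mod 1009 = 114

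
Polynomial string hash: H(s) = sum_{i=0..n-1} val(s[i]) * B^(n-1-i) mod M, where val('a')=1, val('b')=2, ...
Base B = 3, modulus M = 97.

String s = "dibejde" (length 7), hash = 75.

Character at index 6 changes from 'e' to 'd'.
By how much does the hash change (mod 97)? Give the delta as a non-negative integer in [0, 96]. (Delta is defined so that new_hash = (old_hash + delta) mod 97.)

Delta formula: (val(new) - val(old)) * B^(n-1-k) mod M
  val('d') - val('e') = 4 - 5 = -1
  B^(n-1-k) = 3^0 mod 97 = 1
  Delta = -1 * 1 mod 97 = 96

Answer: 96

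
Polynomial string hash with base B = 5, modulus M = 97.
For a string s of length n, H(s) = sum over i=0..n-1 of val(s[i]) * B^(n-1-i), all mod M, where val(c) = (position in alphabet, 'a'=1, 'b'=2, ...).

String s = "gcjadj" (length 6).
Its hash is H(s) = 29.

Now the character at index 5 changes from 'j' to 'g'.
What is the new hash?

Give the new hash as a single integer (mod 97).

Answer: 26

Derivation:
val('j') = 10, val('g') = 7
Position k = 5, exponent = n-1-k = 0
B^0 mod M = 5^0 mod 97 = 1
Delta = (7 - 10) * 1 mod 97 = 94
New hash = (29 + 94) mod 97 = 26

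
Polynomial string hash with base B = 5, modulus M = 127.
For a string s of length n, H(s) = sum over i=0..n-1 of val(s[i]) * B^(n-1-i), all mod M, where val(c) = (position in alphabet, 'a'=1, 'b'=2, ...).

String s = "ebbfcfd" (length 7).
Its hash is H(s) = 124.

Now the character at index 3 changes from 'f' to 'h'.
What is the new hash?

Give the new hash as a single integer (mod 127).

val('f') = 6, val('h') = 8
Position k = 3, exponent = n-1-k = 3
B^3 mod M = 5^3 mod 127 = 125
Delta = (8 - 6) * 125 mod 127 = 123
New hash = (124 + 123) mod 127 = 120

Answer: 120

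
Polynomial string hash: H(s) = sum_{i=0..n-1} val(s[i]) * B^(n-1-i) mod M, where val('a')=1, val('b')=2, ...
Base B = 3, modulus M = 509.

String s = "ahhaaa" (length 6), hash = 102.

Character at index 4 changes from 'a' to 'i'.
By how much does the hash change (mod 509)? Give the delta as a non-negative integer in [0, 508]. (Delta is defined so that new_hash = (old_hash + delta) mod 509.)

Delta formula: (val(new) - val(old)) * B^(n-1-k) mod M
  val('i') - val('a') = 9 - 1 = 8
  B^(n-1-k) = 3^1 mod 509 = 3
  Delta = 8 * 3 mod 509 = 24

Answer: 24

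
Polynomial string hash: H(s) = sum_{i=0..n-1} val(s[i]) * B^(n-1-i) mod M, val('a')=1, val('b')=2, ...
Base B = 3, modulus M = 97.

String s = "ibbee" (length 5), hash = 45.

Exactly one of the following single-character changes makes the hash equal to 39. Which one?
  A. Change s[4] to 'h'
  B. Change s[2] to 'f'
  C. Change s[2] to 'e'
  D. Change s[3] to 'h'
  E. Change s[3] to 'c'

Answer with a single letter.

Option A: s[4]='e'->'h', delta=(8-5)*3^0 mod 97 = 3, hash=45+3 mod 97 = 48
Option B: s[2]='b'->'f', delta=(6-2)*3^2 mod 97 = 36, hash=45+36 mod 97 = 81
Option C: s[2]='b'->'e', delta=(5-2)*3^2 mod 97 = 27, hash=45+27 mod 97 = 72
Option D: s[3]='e'->'h', delta=(8-5)*3^1 mod 97 = 9, hash=45+9 mod 97 = 54
Option E: s[3]='e'->'c', delta=(3-5)*3^1 mod 97 = 91, hash=45+91 mod 97 = 39 <-- target

Answer: E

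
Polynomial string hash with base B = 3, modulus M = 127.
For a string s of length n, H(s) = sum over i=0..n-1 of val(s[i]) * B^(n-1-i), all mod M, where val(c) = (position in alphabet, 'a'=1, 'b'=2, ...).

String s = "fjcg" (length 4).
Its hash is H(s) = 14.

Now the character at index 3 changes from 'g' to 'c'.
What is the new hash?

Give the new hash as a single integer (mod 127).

val('g') = 7, val('c') = 3
Position k = 3, exponent = n-1-k = 0
B^0 mod M = 3^0 mod 127 = 1
Delta = (3 - 7) * 1 mod 127 = 123
New hash = (14 + 123) mod 127 = 10

Answer: 10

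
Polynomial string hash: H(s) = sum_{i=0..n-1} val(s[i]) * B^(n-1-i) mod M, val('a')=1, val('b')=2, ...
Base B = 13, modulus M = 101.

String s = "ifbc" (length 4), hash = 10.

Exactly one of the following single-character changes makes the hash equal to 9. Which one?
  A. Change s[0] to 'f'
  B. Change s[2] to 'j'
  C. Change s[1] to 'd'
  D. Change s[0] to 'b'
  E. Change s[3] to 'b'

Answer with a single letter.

Answer: E

Derivation:
Option A: s[0]='i'->'f', delta=(6-9)*13^3 mod 101 = 75, hash=10+75 mod 101 = 85
Option B: s[2]='b'->'j', delta=(10-2)*13^1 mod 101 = 3, hash=10+3 mod 101 = 13
Option C: s[1]='f'->'d', delta=(4-6)*13^2 mod 101 = 66, hash=10+66 mod 101 = 76
Option D: s[0]='i'->'b', delta=(2-9)*13^3 mod 101 = 74, hash=10+74 mod 101 = 84
Option E: s[3]='c'->'b', delta=(2-3)*13^0 mod 101 = 100, hash=10+100 mod 101 = 9 <-- target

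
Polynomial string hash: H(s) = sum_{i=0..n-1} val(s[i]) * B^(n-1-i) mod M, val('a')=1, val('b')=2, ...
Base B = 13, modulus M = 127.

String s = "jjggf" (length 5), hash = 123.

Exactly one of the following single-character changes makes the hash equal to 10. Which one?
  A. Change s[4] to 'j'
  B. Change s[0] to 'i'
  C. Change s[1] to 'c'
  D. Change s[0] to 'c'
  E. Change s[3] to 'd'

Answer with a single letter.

Answer: B

Derivation:
Option A: s[4]='f'->'j', delta=(10-6)*13^0 mod 127 = 4, hash=123+4 mod 127 = 0
Option B: s[0]='j'->'i', delta=(9-10)*13^4 mod 127 = 14, hash=123+14 mod 127 = 10 <-- target
Option C: s[1]='j'->'c', delta=(3-10)*13^3 mod 127 = 115, hash=123+115 mod 127 = 111
Option D: s[0]='j'->'c', delta=(3-10)*13^4 mod 127 = 98, hash=123+98 mod 127 = 94
Option E: s[3]='g'->'d', delta=(4-7)*13^1 mod 127 = 88, hash=123+88 mod 127 = 84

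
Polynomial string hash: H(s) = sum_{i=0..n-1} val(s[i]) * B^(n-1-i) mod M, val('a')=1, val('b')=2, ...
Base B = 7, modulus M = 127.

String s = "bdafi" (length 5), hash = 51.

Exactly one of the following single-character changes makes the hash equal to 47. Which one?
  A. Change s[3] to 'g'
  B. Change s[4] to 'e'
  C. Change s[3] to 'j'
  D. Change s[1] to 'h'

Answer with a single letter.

Option A: s[3]='f'->'g', delta=(7-6)*7^1 mod 127 = 7, hash=51+7 mod 127 = 58
Option B: s[4]='i'->'e', delta=(5-9)*7^0 mod 127 = 123, hash=51+123 mod 127 = 47 <-- target
Option C: s[3]='f'->'j', delta=(10-6)*7^1 mod 127 = 28, hash=51+28 mod 127 = 79
Option D: s[1]='d'->'h', delta=(8-4)*7^3 mod 127 = 102, hash=51+102 mod 127 = 26

Answer: B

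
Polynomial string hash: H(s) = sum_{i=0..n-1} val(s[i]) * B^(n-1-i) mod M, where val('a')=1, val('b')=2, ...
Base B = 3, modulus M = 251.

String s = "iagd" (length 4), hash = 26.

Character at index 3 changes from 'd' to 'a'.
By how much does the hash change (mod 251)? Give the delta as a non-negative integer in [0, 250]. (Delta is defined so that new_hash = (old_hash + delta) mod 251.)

Delta formula: (val(new) - val(old)) * B^(n-1-k) mod M
  val('a') - val('d') = 1 - 4 = -3
  B^(n-1-k) = 3^0 mod 251 = 1
  Delta = -3 * 1 mod 251 = 248

Answer: 248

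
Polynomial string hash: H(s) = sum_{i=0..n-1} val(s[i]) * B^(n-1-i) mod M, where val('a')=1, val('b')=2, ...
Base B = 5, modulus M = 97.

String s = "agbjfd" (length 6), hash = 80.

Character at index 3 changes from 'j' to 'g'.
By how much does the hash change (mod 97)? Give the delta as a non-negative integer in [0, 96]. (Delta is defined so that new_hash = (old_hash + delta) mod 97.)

Delta formula: (val(new) - val(old)) * B^(n-1-k) mod M
  val('g') - val('j') = 7 - 10 = -3
  B^(n-1-k) = 5^2 mod 97 = 25
  Delta = -3 * 25 mod 97 = 22

Answer: 22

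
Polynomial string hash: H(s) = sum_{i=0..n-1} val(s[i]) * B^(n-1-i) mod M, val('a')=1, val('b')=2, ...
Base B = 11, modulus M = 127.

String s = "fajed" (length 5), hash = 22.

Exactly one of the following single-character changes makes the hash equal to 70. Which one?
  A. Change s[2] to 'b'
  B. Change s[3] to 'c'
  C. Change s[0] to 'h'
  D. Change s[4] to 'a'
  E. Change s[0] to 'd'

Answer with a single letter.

Option A: s[2]='j'->'b', delta=(2-10)*11^2 mod 127 = 48, hash=22+48 mod 127 = 70 <-- target
Option B: s[3]='e'->'c', delta=(3-5)*11^1 mod 127 = 105, hash=22+105 mod 127 = 0
Option C: s[0]='f'->'h', delta=(8-6)*11^4 mod 127 = 72, hash=22+72 mod 127 = 94
Option D: s[4]='d'->'a', delta=(1-4)*11^0 mod 127 = 124, hash=22+124 mod 127 = 19
Option E: s[0]='f'->'d', delta=(4-6)*11^4 mod 127 = 55, hash=22+55 mod 127 = 77

Answer: A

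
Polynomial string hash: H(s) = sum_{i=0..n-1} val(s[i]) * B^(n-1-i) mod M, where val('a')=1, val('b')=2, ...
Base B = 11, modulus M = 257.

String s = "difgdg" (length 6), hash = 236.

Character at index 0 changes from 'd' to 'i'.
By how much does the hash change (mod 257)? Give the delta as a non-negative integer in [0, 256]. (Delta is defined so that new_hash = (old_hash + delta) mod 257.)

Delta formula: (val(new) - val(old)) * B^(n-1-k) mod M
  val('i') - val('d') = 9 - 4 = 5
  B^(n-1-k) = 11^5 mod 257 = 169
  Delta = 5 * 169 mod 257 = 74

Answer: 74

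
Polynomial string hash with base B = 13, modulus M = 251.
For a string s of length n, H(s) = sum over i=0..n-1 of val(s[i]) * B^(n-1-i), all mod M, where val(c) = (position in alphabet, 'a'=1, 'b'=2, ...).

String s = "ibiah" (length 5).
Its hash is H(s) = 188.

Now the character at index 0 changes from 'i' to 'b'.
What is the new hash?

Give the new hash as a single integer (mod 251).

val('i') = 9, val('b') = 2
Position k = 0, exponent = n-1-k = 4
B^4 mod M = 13^4 mod 251 = 198
Delta = (2 - 9) * 198 mod 251 = 120
New hash = (188 + 120) mod 251 = 57

Answer: 57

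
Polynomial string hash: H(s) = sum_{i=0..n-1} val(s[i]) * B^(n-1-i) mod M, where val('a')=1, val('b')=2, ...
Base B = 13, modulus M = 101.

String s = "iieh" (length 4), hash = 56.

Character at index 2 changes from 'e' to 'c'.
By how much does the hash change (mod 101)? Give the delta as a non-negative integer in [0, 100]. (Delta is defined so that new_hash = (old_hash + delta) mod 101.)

Delta formula: (val(new) - val(old)) * B^(n-1-k) mod M
  val('c') - val('e') = 3 - 5 = -2
  B^(n-1-k) = 13^1 mod 101 = 13
  Delta = -2 * 13 mod 101 = 75

Answer: 75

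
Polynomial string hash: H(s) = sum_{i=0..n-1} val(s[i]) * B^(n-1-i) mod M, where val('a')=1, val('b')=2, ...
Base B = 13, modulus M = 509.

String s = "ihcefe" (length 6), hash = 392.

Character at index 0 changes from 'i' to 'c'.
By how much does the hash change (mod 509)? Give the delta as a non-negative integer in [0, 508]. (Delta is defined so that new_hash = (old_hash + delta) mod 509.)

Answer: 135

Derivation:
Delta formula: (val(new) - val(old)) * B^(n-1-k) mod M
  val('c') - val('i') = 3 - 9 = -6
  B^(n-1-k) = 13^5 mod 509 = 232
  Delta = -6 * 232 mod 509 = 135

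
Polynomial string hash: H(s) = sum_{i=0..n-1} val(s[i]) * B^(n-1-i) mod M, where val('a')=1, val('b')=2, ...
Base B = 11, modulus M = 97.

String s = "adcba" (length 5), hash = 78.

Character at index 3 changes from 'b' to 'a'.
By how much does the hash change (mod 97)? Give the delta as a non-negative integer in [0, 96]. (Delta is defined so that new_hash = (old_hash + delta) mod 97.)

Answer: 86

Derivation:
Delta formula: (val(new) - val(old)) * B^(n-1-k) mod M
  val('a') - val('b') = 1 - 2 = -1
  B^(n-1-k) = 11^1 mod 97 = 11
  Delta = -1 * 11 mod 97 = 86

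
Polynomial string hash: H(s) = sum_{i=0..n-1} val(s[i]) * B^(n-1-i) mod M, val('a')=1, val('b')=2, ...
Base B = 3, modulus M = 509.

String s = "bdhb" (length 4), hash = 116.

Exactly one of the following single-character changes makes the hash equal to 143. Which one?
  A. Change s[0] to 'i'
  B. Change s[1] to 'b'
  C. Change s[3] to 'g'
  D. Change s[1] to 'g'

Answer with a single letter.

Answer: D

Derivation:
Option A: s[0]='b'->'i', delta=(9-2)*3^3 mod 509 = 189, hash=116+189 mod 509 = 305
Option B: s[1]='d'->'b', delta=(2-4)*3^2 mod 509 = 491, hash=116+491 mod 509 = 98
Option C: s[3]='b'->'g', delta=(7-2)*3^0 mod 509 = 5, hash=116+5 mod 509 = 121
Option D: s[1]='d'->'g', delta=(7-4)*3^2 mod 509 = 27, hash=116+27 mod 509 = 143 <-- target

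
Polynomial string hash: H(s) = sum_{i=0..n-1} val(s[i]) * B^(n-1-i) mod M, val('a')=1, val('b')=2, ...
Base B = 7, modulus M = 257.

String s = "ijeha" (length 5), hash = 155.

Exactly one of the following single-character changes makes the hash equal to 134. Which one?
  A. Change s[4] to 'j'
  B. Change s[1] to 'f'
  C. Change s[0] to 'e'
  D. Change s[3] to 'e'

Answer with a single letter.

Answer: D

Derivation:
Option A: s[4]='a'->'j', delta=(10-1)*7^0 mod 257 = 9, hash=155+9 mod 257 = 164
Option B: s[1]='j'->'f', delta=(6-10)*7^3 mod 257 = 170, hash=155+170 mod 257 = 68
Option C: s[0]='i'->'e', delta=(5-9)*7^4 mod 257 = 162, hash=155+162 mod 257 = 60
Option D: s[3]='h'->'e', delta=(5-8)*7^1 mod 257 = 236, hash=155+236 mod 257 = 134 <-- target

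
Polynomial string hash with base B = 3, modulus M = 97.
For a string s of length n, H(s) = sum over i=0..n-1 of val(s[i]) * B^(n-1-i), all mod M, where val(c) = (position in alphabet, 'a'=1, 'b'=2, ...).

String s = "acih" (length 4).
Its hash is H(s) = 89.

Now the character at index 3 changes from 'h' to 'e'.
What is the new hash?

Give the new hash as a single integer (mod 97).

val('h') = 8, val('e') = 5
Position k = 3, exponent = n-1-k = 0
B^0 mod M = 3^0 mod 97 = 1
Delta = (5 - 8) * 1 mod 97 = 94
New hash = (89 + 94) mod 97 = 86

Answer: 86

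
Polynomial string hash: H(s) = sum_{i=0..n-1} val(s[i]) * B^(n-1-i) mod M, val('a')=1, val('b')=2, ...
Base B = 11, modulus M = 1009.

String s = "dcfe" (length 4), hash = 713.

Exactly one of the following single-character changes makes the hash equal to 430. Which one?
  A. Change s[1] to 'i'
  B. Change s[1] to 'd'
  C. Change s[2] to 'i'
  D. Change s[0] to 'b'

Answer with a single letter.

Answer: A

Derivation:
Option A: s[1]='c'->'i', delta=(9-3)*11^2 mod 1009 = 726, hash=713+726 mod 1009 = 430 <-- target
Option B: s[1]='c'->'d', delta=(4-3)*11^2 mod 1009 = 121, hash=713+121 mod 1009 = 834
Option C: s[2]='f'->'i', delta=(9-6)*11^1 mod 1009 = 33, hash=713+33 mod 1009 = 746
Option D: s[0]='d'->'b', delta=(2-4)*11^3 mod 1009 = 365, hash=713+365 mod 1009 = 69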